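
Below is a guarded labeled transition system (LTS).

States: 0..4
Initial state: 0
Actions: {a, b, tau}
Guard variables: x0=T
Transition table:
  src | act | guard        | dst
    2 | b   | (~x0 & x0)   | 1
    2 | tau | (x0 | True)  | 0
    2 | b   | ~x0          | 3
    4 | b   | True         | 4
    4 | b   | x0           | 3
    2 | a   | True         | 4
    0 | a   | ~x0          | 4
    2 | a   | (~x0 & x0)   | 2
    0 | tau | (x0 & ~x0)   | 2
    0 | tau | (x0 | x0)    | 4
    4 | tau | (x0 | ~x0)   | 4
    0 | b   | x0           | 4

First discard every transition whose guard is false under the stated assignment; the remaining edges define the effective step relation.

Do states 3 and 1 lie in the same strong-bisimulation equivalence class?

Answer: BISIMILAR

Working:
Compute ~ classes (split until stable):
  P[0] = {{0,1,2,3,4}}
  P[1] = {{0,4},{1,3},{2}}
  P[2] = {{0},{1,3},{2},{4}}
4 equivalence class(es) (converged in 3)
3∈{1,3}, 1∈{1,3}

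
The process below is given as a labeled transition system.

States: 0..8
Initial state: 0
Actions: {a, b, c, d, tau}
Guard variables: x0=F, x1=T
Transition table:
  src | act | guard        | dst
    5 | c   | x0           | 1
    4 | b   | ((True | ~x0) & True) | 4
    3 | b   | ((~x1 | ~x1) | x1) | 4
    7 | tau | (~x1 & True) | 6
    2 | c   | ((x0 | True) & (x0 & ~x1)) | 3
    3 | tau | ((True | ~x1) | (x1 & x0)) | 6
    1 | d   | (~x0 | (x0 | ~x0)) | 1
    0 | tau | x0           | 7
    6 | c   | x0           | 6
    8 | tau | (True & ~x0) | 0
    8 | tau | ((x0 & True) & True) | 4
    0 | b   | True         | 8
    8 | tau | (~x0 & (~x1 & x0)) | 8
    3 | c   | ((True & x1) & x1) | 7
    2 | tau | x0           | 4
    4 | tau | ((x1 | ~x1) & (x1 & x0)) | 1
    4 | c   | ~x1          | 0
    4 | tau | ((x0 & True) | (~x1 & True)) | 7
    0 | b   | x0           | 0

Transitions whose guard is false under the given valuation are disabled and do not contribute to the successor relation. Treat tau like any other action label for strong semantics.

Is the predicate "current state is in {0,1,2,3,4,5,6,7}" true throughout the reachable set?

Answer: INVARIANT VIOLATED at state 8

Analysis:
Inv-set: {0,1,2,3,4,5,6,7}
R = {0,8}
  0: safe
  8: VIOLATES
counterexample path to 8: b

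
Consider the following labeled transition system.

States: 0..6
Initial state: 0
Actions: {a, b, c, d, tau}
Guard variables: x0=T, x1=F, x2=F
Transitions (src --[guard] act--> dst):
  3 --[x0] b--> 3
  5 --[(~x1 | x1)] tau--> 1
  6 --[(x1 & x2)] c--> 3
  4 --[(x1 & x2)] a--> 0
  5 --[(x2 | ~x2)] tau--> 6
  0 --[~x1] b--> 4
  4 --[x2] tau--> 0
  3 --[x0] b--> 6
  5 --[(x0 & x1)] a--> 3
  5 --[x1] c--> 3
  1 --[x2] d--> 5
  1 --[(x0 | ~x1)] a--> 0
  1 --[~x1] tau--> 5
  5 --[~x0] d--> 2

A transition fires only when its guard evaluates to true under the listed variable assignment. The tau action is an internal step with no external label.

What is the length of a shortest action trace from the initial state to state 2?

Answer: UNREACHABLE

Analysis:
Layered search for 2:
  Layer 0: {0}
  Layer 1: {4}
2 never appears.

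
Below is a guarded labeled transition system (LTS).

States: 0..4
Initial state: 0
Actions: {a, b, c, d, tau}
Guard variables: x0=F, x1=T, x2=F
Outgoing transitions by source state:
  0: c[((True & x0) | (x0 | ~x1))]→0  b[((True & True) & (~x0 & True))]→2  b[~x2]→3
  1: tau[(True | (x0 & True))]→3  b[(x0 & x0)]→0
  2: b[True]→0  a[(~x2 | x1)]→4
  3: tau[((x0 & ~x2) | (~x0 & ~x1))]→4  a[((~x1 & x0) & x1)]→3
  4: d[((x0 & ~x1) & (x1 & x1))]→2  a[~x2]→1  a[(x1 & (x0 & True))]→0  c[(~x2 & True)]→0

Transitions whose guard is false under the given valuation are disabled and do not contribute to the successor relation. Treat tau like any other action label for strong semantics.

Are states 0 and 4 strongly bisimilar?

Bisimulation quotient by refinement:
  P[0] = {{0,1,2,3,4}}
  P[1] = {{0},{1},{2},{3},{4}}
5 equivalence class(es) (converged in 2)
0∈{0}, 4∈{4}

Answer: NOT BISIMILAR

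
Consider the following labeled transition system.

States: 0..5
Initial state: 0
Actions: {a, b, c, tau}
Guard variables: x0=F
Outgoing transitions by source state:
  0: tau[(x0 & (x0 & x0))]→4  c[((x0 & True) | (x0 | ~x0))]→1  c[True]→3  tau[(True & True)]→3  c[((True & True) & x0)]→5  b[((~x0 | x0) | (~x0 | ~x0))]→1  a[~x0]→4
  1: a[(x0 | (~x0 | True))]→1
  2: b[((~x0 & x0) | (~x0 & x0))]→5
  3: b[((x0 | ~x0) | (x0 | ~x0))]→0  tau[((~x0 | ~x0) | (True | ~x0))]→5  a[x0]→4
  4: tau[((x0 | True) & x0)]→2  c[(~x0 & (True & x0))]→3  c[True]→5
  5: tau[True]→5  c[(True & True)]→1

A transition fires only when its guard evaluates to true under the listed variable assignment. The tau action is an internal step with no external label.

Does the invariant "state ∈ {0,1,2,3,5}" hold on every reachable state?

Safe = {0,1,2,3,5}
Reachable = {0,1,3,4,5}
  0: safe
  1: safe
  3: safe
  4: outside
  5: safe
counterexample path to 4: a

Answer: INVARIANT VIOLATED at state 4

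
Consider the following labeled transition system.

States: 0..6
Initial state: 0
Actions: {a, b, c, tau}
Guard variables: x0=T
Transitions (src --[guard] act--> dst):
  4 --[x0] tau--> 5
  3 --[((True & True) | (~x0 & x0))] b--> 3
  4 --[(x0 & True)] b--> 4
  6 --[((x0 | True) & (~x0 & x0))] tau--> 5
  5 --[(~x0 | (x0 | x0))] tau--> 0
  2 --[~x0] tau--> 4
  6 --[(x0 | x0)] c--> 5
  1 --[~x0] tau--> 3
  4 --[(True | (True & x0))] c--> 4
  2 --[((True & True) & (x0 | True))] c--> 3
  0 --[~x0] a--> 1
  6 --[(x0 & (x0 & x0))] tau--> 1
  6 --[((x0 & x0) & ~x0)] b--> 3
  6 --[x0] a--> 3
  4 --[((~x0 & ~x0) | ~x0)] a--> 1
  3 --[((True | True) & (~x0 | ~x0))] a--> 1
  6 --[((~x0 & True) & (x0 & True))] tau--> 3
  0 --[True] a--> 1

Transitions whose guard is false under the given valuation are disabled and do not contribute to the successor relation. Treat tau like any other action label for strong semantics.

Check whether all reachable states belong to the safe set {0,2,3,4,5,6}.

Answer: INVARIANT VIOLATED at state 1

Analysis:
Inv-set: {0,2,3,4,5,6}
Reach set: {0,1}
  0: safe
  1: outside
reach 1 via a — violates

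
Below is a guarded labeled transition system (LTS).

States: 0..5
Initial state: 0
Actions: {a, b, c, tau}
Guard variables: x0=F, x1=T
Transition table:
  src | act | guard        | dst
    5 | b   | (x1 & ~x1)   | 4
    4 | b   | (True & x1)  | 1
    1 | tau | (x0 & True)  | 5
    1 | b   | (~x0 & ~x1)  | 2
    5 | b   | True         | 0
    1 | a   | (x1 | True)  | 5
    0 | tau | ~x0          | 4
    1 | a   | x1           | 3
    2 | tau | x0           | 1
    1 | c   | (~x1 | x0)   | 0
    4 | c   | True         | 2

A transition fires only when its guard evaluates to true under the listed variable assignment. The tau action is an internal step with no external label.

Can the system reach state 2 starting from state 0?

6 transition(s) survive guard evaluation.
depth 0: {0}
depth 1: {4}  total {0,4}
depth 2: {1,2}  total {0,1,2,4}
depth 3: {3,5}  total {0,1,2,3,4,5}
Reach set: {0,1,2,3,4,5}
Path to 2: tau·c

Answer: REACHABLE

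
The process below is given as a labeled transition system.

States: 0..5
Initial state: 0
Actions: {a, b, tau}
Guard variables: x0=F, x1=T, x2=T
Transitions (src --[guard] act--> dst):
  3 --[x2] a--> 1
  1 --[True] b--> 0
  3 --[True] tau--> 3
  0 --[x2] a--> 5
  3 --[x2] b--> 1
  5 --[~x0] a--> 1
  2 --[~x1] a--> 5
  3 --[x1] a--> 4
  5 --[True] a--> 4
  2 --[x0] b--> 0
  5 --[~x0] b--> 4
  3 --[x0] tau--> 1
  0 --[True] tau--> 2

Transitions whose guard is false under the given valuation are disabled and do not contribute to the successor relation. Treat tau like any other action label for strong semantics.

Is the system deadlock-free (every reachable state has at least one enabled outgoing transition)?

Answer: DEADLOCK at state 2

Trace:
Reachable = {0,1,2,4,5}
  0: a→5  tau→2  [2 out]
  1: b→0  [1 out]
  2: ∅  [STUCK]
  4: ∅  [STUCK]
  5: a→1  a→4  b→4  [3 out]
trace reaching 2: tau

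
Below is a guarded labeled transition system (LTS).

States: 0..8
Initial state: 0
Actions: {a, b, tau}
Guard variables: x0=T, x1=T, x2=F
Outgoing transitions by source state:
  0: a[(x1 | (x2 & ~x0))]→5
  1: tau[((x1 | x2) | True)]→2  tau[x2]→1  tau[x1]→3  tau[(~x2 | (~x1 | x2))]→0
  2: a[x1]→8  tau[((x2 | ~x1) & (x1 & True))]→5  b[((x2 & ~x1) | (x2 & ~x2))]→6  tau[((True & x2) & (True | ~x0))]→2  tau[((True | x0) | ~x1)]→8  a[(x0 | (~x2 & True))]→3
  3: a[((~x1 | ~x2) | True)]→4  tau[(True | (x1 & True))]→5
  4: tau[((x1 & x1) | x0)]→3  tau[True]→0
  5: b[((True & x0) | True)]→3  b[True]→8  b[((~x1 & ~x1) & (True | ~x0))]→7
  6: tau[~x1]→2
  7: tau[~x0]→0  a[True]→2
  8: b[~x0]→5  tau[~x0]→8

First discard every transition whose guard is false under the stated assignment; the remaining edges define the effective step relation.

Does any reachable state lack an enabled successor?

Answer: DEADLOCK at state 8

Working:
Reach set: {0,3,4,5,8}
  0: a→5  [1 exit(s)]
  3: a→4  tau→5  [2 exit(s)]
  4: tau→0  tau→3  [2 exit(s)]
  5: b→3  b→8  [2 exit(s)]
  8: ∅  [STUCK]
witness 8: a·b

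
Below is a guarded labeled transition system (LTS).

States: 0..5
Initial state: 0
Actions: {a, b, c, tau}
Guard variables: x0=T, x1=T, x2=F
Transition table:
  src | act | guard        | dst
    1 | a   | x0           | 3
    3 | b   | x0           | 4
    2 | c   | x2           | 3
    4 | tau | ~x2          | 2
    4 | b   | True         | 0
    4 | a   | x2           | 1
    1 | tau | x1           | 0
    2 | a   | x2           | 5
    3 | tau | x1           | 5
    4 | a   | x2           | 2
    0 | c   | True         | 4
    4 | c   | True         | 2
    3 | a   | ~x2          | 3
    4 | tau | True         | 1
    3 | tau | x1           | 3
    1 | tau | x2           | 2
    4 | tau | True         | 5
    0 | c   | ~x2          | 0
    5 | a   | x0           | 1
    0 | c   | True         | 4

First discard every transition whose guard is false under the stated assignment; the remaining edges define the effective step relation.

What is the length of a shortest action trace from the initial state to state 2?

Answer: 2

Analysis:
Layered search for 2:
  L0 = {0}
  L1 = {4}
  L2 = {1,2,5}
depth(2)=2, e.g. c·c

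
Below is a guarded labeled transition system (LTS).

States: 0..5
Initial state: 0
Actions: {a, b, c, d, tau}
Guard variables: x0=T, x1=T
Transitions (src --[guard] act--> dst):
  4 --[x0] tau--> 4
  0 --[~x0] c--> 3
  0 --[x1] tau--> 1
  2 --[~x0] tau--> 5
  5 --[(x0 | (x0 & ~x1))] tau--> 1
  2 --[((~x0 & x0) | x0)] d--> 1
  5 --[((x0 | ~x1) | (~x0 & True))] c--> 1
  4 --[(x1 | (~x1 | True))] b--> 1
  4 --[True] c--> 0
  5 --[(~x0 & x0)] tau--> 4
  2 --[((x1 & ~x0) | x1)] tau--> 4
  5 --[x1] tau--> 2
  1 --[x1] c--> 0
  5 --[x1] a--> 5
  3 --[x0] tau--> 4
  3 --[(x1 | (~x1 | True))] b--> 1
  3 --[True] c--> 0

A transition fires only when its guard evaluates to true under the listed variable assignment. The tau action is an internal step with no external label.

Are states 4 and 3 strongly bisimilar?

Answer: BISIMILAR

Working:
Compute ~ classes (split until stable):
  π0 = {{0,1,2,3,4,5}}
  π1 = {{0},{1},{2},{3,4},{5}}
Fixed point at round 2; 5 class(es).
4∈{3,4}, 3∈{3,4}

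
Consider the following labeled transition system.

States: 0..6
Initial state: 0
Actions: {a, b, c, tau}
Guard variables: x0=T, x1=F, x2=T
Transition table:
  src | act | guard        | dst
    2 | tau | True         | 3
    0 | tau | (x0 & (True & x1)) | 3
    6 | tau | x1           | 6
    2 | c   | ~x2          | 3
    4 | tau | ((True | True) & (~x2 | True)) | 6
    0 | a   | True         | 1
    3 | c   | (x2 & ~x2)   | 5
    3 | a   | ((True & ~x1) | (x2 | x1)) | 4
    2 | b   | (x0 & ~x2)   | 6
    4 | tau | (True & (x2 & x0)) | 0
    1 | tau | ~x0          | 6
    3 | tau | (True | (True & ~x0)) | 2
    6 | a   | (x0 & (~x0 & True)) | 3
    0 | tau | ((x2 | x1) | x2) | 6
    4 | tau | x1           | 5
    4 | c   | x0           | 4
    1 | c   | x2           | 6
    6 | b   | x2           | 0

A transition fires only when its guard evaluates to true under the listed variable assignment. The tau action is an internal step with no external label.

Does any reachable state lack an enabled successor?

Reach set: {0,1,6}
  0: a→1  tau→6  [2 exit(s)]
  1: c→6  [1 exit(s)]
  6: b→0  [1 exit(s)]

Answer: DEADLOCK-FREE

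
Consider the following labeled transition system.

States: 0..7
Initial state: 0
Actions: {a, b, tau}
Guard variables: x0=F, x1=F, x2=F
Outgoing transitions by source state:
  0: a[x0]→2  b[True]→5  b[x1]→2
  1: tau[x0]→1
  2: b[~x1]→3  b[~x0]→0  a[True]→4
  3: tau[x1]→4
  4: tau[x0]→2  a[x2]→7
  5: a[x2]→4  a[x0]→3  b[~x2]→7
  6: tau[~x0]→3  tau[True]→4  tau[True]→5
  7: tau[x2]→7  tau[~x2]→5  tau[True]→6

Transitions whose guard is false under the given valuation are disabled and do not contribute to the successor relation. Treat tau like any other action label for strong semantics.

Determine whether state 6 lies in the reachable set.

10 transition(s) survive guard evaluation.
L0 = {0}
L1 = {5}  now seen {0,5}
L2 = {7}  now seen {0,5,7}
L3 = {6}  now seen {0,5,6,7}
L4 = {3,4}  now seen {0,3,4,5,6,7}
R = {0,3,4,5,6,7}
Path to 6: b·b·tau

Answer: REACHABLE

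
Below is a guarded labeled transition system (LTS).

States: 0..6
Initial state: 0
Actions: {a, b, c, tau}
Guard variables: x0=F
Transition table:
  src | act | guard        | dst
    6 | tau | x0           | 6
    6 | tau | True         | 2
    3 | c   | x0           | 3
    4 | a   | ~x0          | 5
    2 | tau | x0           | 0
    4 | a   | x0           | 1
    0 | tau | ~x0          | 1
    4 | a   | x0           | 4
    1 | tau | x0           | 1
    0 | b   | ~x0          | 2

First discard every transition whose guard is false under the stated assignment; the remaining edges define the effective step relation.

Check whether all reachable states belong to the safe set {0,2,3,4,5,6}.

Answer: INVARIANT VIOLATED at state 1

Working:
Allowed set {0,2,3,4,5,6}
Reachable = {0,1,2}
  0: ✓
  1: VIOLATES
  2: ✓
reach 1 via tau — violates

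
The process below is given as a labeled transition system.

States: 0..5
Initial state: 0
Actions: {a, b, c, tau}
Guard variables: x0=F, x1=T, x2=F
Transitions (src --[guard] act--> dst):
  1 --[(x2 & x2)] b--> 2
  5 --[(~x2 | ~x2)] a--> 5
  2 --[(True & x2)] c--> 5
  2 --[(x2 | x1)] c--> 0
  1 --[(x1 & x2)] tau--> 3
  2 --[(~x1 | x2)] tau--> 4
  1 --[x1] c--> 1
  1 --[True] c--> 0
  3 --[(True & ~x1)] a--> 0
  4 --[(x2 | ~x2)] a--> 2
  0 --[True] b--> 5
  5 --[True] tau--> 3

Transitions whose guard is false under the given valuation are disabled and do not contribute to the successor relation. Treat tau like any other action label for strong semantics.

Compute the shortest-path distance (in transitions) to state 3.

Answer: 2

Trace:
BFS to 3:
  Layer 0: {0}
  Layer 1: {5}
  Layer 2: {3}
first hit 3 at d=2 via b·tau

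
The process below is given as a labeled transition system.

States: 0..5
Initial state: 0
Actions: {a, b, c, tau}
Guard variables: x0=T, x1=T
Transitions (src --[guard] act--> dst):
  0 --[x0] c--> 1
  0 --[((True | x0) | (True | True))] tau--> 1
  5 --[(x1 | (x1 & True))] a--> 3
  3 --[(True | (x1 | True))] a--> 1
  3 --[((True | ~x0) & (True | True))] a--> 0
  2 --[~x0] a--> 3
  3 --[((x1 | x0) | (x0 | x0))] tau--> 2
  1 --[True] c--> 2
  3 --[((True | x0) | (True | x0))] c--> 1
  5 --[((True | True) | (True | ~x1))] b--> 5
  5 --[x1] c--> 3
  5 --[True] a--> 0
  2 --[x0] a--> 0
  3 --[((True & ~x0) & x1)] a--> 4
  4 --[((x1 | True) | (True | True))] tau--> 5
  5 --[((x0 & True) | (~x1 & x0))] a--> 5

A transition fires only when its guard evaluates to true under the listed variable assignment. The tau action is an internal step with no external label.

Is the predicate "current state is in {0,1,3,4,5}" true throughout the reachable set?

Safe = {0,1,3,4,5}
Reach set: {0,1,2}
  0: ok
  1: ok
  2: ✗ unsafe
reach 2 via c·c — violates

Answer: INVARIANT VIOLATED at state 2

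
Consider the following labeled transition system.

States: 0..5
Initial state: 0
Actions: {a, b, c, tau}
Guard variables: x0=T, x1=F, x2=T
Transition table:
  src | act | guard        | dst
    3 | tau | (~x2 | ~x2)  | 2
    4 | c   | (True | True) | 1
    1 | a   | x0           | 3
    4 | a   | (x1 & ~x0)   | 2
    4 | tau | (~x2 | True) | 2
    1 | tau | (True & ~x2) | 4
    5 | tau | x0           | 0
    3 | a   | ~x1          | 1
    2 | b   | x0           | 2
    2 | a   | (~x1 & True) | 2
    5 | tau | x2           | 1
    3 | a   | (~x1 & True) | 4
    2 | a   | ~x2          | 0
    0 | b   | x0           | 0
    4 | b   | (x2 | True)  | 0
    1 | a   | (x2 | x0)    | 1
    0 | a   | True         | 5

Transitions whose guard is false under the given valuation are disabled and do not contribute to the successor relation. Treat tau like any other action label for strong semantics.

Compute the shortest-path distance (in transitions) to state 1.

Answer: 2

Analysis:
BFS to 1:
  depth 0: {0}
  depth 1: {5}
  depth 2: {1}
depth(1)=2, e.g. a·tau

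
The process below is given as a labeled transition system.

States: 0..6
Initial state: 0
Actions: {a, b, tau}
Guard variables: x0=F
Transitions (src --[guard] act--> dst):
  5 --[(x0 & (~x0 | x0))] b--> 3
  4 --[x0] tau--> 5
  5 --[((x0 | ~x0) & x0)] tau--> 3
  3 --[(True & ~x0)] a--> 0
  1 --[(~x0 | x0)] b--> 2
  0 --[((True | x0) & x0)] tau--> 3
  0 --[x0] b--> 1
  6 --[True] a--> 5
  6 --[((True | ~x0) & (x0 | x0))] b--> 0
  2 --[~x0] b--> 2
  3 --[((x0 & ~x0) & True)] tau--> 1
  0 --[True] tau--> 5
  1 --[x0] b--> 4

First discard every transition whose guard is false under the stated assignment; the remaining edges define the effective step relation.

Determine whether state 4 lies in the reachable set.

Answer: UNREACHABLE

Analysis:
Guard filter leaves 5 enabled edge(s).
depth 0: {0}
depth 1: {5}  cumulative {0,5}
Reachable = {0,5}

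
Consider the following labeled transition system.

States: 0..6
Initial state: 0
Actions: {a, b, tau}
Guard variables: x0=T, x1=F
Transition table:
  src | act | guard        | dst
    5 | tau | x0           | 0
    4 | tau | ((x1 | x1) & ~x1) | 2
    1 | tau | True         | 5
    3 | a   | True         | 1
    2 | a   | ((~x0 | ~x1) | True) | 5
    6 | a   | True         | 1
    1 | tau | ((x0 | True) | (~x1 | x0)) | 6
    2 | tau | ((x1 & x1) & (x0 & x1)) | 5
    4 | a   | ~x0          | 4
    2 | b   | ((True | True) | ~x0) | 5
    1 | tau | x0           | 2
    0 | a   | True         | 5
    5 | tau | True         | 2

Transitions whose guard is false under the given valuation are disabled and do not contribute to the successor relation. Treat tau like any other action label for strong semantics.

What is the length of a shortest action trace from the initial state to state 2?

Answer: 2

Analysis:
Layered search for 2:
  depth 0: {0}
  depth 1: {5}
  depth 2: {2}
2 enters at depth 2; path a·tau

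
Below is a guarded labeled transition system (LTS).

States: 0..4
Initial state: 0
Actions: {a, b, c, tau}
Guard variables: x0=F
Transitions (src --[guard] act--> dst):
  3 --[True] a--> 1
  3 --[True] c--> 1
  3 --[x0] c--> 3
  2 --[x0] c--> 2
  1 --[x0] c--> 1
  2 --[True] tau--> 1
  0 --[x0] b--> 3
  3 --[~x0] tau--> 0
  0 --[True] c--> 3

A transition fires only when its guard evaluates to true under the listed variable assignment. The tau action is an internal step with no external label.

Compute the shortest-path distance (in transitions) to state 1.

BFS to 1:
  Layer 0: {0}
  Layer 1: {3}
  Layer 2: {1}
first hit 1 at d=2 via c·a

Answer: 2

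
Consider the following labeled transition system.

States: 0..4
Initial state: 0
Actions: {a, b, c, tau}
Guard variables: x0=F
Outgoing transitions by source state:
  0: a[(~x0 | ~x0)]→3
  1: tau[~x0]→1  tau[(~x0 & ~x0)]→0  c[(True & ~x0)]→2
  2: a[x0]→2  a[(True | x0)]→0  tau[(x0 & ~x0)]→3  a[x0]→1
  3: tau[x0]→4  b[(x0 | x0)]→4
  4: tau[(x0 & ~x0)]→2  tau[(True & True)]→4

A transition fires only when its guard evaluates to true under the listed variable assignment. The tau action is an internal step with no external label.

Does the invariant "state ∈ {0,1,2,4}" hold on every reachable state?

Allowed set {0,1,2,4}
R = {0,3}
  0: safe
  3: outside
reach 3 via a — violates

Answer: INVARIANT VIOLATED at state 3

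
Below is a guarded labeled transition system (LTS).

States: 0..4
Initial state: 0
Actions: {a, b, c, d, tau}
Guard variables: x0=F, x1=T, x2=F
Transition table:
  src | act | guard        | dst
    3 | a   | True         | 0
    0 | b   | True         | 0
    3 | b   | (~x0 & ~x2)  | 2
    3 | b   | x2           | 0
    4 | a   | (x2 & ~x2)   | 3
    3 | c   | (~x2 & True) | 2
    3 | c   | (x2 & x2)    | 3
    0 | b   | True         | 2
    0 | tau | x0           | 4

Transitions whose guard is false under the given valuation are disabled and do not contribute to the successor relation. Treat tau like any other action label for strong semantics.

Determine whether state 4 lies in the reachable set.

Answer: UNREACHABLE

Working:
5 transition(s) survive guard evaluation.
depth 0: {0}
depth 1: {2}  cumulative {0,2}
Reach set: {0,2}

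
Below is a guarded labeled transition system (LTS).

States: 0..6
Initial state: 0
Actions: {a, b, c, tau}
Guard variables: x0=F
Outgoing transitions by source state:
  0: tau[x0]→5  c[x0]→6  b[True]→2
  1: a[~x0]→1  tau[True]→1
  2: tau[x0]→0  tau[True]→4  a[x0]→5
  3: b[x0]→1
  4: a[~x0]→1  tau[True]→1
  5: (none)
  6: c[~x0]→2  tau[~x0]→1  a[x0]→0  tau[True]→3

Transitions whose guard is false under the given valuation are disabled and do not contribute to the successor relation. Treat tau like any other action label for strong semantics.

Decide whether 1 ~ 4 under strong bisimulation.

Answer: BISIMILAR

Working:
Bisimulation quotient by refinement:
  round 0: {{0,1,2,3,4,5,6}}
  round 1: {{0},{1,4},{2},{3,5},{6}}
stable after 2 split(s): 5 block(s)
[1]={1,4}  [4]={1,4}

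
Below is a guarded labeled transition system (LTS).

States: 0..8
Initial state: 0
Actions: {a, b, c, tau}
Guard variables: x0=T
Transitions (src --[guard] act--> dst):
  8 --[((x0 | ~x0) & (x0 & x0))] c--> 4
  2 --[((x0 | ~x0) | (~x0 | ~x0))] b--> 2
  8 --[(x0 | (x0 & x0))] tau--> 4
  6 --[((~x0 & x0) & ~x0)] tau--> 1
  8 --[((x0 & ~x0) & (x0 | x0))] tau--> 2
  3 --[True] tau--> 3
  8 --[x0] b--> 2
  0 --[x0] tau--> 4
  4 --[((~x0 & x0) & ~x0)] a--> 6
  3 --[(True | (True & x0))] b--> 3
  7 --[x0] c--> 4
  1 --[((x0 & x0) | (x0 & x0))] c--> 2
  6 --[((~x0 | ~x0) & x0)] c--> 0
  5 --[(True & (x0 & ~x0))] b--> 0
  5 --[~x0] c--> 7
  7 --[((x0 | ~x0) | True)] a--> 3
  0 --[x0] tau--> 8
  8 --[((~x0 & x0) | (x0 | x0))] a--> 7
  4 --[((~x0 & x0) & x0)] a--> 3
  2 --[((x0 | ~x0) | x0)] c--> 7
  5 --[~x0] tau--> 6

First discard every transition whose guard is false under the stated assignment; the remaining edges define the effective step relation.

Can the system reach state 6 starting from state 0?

After dropping false guards: 13 live edges.
L0 = {0}
L1 = {4,8}  cumulative {0,4,8}
L2 = {2,7}  cumulative {0,2,4,7,8}
L3 = {3}  cumulative {0,2,3,4,7,8}
R = {0,2,3,4,7,8}

Answer: UNREACHABLE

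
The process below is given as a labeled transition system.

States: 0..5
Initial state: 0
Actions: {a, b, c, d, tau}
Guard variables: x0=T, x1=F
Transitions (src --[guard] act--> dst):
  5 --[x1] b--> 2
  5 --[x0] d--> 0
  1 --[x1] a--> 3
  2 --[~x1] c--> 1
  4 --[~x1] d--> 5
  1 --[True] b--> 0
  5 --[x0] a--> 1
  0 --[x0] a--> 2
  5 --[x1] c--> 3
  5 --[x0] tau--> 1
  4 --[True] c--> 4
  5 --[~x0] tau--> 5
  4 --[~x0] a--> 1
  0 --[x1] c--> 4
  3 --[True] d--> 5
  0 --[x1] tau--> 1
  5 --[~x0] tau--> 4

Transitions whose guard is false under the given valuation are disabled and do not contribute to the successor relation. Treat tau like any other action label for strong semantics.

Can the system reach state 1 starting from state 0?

Answer: REACHABLE

Working:
Guard filter leaves 9 enabled edge(s).
L0 = {0}
L1 = {2}  cumulative {0,2}
L2 = {1}  cumulative {0,1,2}
Reach set: {0,1,2}
trace reaching 1: a·c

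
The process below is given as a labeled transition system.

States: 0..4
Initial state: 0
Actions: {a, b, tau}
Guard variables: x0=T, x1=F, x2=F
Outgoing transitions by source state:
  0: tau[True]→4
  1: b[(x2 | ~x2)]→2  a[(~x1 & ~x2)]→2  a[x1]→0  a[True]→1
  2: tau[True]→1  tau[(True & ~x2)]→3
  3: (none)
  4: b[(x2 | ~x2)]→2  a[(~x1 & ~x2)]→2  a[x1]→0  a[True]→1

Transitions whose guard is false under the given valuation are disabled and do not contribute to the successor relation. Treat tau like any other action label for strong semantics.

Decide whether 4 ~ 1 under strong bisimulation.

Answer: BISIMILAR

Analysis:
Refine partition for ~:
  P[0] = {{0,1,2,3,4}}
  P[1] = {{0,2},{1,4},{3}}
  P[2] = {{0},{1,4},{2},{3}}
stable after 3 split(s): 4 block(s)
class of 4: {1,4}; class of 1: {1,4}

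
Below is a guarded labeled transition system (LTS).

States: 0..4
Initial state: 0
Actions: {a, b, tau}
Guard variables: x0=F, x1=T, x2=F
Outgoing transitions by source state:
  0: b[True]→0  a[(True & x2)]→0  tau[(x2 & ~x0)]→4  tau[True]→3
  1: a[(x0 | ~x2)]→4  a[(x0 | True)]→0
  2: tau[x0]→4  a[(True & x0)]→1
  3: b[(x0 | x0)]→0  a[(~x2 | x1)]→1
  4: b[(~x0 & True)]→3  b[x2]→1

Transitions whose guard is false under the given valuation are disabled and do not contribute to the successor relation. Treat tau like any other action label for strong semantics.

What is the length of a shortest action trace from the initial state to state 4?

Answer: 3

Working:
Breadth-first toward 4:
  L0 = {0}
  L1 = {3}
  L2 = {1}
  L3 = {4}
4 enters at depth 3; path tau·a·a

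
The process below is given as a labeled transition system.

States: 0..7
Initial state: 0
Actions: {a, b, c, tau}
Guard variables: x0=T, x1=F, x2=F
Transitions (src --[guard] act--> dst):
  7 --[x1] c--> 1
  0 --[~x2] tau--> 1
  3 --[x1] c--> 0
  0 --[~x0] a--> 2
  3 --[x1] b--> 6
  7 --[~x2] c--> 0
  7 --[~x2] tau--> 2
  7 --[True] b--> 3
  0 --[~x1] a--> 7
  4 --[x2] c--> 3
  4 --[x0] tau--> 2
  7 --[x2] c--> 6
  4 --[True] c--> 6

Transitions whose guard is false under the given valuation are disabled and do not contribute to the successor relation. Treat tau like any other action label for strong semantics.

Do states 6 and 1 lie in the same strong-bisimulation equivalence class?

Refine partition for ~:
  round 0: {{0,1,2,3,4,5,6,7}}
  round 1: {{0},{1,2,3,5,6},{4},{7}}
4 equivalence class(es) (converged in 2)
6∈{1,2,3,5,6}, 1∈{1,2,3,5,6}

Answer: BISIMILAR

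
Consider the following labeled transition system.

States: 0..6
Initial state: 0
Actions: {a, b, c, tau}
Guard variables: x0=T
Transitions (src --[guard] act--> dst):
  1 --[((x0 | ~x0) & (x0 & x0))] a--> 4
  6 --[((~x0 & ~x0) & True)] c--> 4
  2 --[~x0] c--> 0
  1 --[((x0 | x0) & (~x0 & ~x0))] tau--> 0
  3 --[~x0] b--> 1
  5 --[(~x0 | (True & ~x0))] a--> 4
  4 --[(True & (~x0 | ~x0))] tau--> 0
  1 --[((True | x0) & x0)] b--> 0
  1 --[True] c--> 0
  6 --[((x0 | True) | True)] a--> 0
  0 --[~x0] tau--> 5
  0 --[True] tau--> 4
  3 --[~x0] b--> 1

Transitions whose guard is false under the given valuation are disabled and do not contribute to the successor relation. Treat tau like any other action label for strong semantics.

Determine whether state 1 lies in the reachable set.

Answer: UNREACHABLE

Trace:
5 transition(s) survive guard evaluation.
depth 0: {0}
depth 1: {4}  cumulative {0,4}
Reach set: {0,4}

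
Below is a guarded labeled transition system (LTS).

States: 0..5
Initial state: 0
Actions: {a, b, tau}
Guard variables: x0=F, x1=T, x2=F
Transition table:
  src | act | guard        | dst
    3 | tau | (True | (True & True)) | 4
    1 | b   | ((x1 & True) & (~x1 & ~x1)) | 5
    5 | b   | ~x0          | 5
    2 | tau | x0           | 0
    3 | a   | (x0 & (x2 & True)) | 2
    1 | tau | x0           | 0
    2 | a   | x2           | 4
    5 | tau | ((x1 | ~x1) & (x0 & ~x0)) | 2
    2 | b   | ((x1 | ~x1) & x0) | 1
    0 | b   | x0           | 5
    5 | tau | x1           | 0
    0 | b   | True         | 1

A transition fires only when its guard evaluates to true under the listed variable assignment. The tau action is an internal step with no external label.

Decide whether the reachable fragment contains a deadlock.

Answer: DEADLOCK at state 1

Trace:
Reach set: {0,1}
  0: b→1  [1 exit(s)]
  1: ∅  [no exit]
Path to 1: b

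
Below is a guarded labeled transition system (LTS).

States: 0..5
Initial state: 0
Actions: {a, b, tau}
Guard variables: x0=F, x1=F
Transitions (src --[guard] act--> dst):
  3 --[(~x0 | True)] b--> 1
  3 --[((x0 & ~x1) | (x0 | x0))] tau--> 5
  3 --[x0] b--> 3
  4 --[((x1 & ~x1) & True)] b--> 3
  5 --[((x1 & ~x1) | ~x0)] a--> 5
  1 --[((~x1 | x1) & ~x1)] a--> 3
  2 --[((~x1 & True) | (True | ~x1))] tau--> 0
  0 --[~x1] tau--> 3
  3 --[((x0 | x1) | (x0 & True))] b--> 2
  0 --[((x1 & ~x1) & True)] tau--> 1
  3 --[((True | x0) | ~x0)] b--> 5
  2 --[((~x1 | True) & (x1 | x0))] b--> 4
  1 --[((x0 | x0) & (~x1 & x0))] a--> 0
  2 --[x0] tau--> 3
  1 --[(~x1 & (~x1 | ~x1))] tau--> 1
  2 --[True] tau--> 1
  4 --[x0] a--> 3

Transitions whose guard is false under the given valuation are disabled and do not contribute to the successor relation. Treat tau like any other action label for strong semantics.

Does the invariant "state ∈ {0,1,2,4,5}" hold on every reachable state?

Safe = {0,1,2,4,5}
Reachable = {0,1,3,5}
  0: ✓
  1: ✓
  3: ✗ unsafe
  5: ✓
witness against invariant: tau → 3

Answer: INVARIANT VIOLATED at state 3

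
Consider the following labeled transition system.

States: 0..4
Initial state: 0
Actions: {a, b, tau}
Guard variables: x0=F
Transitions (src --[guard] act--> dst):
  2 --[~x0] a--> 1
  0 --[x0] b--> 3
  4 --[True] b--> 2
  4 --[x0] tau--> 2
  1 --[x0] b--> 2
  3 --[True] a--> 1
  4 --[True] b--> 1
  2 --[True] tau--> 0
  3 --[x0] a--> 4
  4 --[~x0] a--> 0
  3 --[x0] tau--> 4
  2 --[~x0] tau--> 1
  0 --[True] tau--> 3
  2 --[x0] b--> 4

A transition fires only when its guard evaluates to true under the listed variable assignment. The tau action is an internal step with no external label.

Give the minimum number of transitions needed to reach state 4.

BFS to 4:
  Layer 0: {0}
  Layer 1: {3}
  Layer 2: {1}
4 never appears.

Answer: UNREACHABLE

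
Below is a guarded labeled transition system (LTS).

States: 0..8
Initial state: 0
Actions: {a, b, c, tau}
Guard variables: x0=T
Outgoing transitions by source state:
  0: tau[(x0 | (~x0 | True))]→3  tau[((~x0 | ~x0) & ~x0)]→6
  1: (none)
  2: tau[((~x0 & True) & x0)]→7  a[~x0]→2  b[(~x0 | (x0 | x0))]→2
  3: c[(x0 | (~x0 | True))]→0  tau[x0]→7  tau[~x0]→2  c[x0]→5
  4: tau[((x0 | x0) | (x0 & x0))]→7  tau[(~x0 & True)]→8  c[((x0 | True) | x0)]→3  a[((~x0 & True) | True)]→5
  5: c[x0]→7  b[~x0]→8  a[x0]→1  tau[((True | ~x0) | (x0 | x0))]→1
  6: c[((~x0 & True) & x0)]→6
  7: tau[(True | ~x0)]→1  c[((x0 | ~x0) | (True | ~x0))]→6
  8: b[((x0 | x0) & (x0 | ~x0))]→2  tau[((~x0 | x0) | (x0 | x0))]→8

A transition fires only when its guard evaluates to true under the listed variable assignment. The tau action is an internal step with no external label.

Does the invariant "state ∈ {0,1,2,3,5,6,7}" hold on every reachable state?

Answer: INVARIANT HOLDS

Analysis:
Inv-set: {0,1,2,3,5,6,7}
Reach set: {0,1,3,5,6,7}
  0: ok
  1: ok
  3: ok
  5: ok
  6: ok
  7: ok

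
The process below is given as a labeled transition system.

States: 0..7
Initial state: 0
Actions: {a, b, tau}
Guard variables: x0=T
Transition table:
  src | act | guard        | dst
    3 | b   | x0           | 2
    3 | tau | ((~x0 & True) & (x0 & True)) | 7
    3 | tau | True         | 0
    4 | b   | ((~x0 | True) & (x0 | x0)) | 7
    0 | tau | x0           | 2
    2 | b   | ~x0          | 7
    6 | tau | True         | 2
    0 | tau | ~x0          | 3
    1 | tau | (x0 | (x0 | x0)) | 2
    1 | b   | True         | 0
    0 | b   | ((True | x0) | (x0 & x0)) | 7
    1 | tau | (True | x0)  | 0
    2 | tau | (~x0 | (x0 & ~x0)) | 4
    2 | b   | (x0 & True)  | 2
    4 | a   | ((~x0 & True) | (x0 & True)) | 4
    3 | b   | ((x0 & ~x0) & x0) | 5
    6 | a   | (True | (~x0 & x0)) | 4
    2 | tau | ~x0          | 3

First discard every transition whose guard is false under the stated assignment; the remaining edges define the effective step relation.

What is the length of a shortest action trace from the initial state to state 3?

Breadth-first toward 3:
  depth 0: {0}
  depth 1: {2,7}
3 never appears.

Answer: UNREACHABLE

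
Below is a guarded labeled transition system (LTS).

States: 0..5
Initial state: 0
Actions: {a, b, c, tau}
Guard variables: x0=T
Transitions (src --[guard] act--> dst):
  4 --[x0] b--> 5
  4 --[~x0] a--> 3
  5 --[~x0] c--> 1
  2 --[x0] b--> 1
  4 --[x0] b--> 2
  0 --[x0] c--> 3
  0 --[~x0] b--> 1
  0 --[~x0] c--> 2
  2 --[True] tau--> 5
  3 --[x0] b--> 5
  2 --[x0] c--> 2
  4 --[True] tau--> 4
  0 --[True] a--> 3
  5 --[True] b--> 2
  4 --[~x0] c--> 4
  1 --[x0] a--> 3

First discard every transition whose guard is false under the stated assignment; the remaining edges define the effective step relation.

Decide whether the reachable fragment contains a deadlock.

R = {0,1,2,3,5}
  0: a→3  c→3  [deg 2]
  1: a→3  [deg 1]
  2: b→1  c→2  tau→5  [deg 3]
  3: b→5  [deg 1]
  5: b→2  [deg 1]

Answer: DEADLOCK-FREE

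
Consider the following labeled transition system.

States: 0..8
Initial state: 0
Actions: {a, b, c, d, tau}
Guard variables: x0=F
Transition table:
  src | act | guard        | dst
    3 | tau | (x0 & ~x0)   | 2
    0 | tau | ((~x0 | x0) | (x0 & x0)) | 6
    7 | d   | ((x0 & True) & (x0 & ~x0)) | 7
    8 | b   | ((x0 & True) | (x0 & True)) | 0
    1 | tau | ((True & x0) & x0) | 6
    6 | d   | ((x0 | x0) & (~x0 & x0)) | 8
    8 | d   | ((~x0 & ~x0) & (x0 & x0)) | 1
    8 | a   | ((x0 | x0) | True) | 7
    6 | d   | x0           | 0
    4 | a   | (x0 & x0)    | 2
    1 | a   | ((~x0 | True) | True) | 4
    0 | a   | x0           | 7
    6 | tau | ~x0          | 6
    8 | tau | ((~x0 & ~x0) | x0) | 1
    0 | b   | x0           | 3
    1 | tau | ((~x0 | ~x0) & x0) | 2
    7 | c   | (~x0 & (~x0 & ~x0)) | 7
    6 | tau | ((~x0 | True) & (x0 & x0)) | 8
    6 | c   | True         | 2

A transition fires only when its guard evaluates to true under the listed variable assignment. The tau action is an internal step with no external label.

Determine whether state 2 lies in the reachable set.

After dropping false guards: 7 live edges.
Layer 0: {0}
Layer 1: {6}  cumulative {0,6}
Layer 2: {2}  cumulative {0,2,6}
Reach set: {0,2,6}
trace reaching 2: tau·c

Answer: REACHABLE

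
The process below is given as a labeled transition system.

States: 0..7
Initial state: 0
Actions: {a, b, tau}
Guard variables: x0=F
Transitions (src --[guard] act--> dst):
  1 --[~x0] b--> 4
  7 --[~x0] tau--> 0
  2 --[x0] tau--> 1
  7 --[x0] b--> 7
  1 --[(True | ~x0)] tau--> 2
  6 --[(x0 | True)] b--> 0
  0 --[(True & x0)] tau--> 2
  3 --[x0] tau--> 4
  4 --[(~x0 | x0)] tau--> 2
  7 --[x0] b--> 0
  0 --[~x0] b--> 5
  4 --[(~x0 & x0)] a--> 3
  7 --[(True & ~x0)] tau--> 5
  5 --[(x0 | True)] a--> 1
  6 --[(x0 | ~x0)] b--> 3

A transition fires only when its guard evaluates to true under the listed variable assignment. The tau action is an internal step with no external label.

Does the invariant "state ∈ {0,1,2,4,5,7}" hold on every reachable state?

Safe = {0,1,2,4,5,7}
Reachable = {0,1,2,4,5}
  0: ok
  1: ok
  2: ok
  4: ok
  5: ok

Answer: INVARIANT HOLDS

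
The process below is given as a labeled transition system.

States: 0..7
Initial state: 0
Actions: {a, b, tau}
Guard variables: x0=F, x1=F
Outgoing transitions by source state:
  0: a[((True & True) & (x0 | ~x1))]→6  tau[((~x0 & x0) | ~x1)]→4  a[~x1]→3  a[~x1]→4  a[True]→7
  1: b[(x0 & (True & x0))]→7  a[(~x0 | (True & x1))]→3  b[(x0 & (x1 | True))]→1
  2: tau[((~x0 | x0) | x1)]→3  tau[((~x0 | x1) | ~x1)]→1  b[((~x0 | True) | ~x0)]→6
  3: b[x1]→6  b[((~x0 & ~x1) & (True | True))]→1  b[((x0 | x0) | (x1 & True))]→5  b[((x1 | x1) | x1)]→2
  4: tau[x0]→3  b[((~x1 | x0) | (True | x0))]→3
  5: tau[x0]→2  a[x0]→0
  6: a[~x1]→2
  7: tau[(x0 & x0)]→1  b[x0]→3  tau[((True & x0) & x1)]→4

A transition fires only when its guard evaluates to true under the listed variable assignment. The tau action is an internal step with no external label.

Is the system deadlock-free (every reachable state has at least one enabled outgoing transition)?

Answer: DEADLOCK at state 7

Working:
R = {0,1,2,3,4,6,7}
  0: a→3  a→4  a→6  a→7  tau→4  [deg 5]
  1: a→3  [deg 1]
  2: b→6  tau→1  tau→3  [deg 3]
  3: b→1  [deg 1]
  4: b→3  [deg 1]
  6: a→2  [deg 1]
  7: ∅  [STUCK]
witness 7: a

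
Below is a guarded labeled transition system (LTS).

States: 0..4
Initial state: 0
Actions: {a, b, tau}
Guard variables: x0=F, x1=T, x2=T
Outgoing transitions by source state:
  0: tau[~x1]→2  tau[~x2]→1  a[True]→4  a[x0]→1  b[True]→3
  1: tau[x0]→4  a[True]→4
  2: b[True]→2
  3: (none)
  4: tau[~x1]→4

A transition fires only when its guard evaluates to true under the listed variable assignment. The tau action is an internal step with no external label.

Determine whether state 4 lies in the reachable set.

After dropping false guards: 4 live edges.
depth 0: {0}
depth 1: {3,4}  cumulative {0,3,4}
Reach set: {0,3,4}
Path to 4: a

Answer: REACHABLE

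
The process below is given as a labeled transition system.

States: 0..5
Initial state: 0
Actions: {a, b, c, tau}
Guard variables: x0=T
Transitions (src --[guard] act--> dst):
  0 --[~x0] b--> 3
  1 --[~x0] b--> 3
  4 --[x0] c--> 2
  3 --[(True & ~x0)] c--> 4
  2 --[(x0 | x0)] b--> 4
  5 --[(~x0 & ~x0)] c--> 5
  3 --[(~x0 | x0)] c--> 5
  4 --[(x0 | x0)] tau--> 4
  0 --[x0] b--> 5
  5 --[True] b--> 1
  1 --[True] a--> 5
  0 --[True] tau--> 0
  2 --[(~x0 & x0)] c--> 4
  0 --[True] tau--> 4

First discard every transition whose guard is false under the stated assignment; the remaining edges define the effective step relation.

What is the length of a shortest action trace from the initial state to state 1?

Breadth-first toward 1:
  Layer 0: {0}
  Layer 1: {4,5}
  Layer 2: {1,2}
depth(1)=2, e.g. b·b

Answer: 2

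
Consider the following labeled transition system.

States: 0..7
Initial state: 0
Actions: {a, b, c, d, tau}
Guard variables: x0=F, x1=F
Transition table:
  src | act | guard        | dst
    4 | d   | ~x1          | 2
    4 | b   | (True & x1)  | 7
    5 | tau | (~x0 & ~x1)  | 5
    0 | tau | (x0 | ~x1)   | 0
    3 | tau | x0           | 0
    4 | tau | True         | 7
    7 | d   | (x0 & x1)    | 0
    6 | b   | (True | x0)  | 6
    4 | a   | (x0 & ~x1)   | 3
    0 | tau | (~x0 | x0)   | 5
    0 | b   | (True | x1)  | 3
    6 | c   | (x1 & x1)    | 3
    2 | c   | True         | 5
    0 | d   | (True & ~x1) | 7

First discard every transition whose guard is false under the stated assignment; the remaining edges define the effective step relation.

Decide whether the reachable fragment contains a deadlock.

Answer: DEADLOCK at state 3

Trace:
Reach set: {0,3,5,7}
  0: b→3  d→7  tau→0  tau→5  [4 out]
  3: ∅  [no exit]
  5: tau→5  [1 out]
  7: ∅  [no exit]
witness 3: b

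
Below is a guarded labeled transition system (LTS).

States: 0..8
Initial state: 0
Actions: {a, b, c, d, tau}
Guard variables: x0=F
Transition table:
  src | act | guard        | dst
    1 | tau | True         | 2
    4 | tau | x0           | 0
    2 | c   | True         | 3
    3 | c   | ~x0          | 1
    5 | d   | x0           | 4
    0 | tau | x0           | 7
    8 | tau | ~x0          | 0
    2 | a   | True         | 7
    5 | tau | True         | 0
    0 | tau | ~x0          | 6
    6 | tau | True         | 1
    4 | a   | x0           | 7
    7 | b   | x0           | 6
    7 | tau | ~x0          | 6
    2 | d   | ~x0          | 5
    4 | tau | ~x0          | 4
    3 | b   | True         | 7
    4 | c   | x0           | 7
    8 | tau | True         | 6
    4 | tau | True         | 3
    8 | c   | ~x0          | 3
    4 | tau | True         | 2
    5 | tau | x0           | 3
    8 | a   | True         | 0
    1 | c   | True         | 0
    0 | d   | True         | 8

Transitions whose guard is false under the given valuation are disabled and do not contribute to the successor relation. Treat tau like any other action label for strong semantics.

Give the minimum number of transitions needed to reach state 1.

Answer: 2

Trace:
BFS to 1:
  depth 0: {0}
  depth 1: {6,8}
  depth 2: {1,3}
depth(1)=2, e.g. tau·tau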